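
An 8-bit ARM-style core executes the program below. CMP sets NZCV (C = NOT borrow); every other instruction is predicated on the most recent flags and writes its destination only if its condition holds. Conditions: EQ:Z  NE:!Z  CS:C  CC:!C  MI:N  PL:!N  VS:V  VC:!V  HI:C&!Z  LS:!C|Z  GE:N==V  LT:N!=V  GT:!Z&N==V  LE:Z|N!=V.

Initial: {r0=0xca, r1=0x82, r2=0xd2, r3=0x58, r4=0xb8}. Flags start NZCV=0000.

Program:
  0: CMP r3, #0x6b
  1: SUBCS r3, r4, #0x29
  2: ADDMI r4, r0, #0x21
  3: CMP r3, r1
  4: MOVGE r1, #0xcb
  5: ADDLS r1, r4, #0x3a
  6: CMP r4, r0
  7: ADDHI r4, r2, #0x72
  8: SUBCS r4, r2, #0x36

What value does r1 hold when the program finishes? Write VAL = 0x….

VAL = 0x25

[0] flags=1000 → (cmp)
[1] flags=1000 CS?F → skip
[2] flags=1000 MI?T → r4=0xeb
[3] flags=1001 → (cmp)
[4] flags=1001 GE?T → r1=0xcb
[5] flags=1001 LS?T → r1=0x25
[6] flags=0010 → (cmp)
[7] flags=0010 HI?T → r4=0x44
[8] flags=0010 CS?T → r4=0x9c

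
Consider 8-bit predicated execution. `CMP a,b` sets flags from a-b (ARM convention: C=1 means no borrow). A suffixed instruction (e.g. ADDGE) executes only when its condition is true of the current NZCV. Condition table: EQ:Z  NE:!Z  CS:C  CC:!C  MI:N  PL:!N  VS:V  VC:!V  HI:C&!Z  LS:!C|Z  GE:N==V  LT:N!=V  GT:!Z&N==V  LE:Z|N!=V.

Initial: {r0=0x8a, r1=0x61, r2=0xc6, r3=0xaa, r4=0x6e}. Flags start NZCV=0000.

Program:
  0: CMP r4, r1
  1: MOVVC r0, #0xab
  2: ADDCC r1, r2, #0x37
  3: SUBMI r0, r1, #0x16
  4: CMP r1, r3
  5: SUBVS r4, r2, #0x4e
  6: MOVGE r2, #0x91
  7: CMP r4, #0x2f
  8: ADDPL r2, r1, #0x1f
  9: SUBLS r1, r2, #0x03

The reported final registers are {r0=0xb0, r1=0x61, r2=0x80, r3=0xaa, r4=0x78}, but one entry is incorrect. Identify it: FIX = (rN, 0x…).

[0] flags=0010 → (cmp)
[1] flags=0010 VC?T → r0=0xab
[2] flags=0010 CC?F → skip
[3] flags=0010 MI?F → skip
[4] flags=1001 → (cmp)
[5] flags=1001 VS?T → r4=0x78
[6] flags=1001 GE?T → r2=0x91
[7] flags=0010 → (cmp)
[8] flags=0010 PL?T → r2=0x80
[9] flags=0010 LS?F → skip

FIX = (r0, 0xab)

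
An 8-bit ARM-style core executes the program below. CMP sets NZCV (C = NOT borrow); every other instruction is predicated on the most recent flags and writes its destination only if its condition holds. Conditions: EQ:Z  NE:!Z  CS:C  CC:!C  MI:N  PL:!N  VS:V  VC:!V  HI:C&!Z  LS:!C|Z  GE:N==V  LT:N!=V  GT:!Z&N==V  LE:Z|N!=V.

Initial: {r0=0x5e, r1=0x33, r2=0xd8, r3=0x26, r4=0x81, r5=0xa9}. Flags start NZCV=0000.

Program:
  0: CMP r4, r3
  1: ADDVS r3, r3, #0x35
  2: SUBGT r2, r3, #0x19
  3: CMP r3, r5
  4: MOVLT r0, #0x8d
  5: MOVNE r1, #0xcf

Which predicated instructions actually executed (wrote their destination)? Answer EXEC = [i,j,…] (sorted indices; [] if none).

0: ✓ CMP  NZCV=0011
1: ✓ ADDVS  r3←0x5b
2: · SUBGT
3: ✓ CMP  NZCV=1001
4: · MOVLT
5: ✓ MOVNE  r1←0xcf

EXEC = [1,5]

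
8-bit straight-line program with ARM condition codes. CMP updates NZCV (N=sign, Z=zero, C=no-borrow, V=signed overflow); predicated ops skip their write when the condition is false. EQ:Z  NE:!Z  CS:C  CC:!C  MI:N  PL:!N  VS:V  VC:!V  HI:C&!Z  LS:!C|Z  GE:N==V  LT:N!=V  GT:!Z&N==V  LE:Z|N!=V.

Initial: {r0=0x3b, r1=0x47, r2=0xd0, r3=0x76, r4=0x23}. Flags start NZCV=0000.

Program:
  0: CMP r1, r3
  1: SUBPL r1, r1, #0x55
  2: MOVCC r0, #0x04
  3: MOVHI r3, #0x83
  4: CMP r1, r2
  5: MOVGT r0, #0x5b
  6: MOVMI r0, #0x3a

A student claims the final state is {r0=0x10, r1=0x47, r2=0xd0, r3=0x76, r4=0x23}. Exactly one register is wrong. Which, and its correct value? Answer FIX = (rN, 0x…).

[0] flags=1000 → (cmp)
[1] flags=1000 PL?F → skip
[2] flags=1000 CC?T → r0=0x04
[3] flags=1000 HI?F → skip
[4] flags=0000 → (cmp)
[5] flags=0000 GT?T → r0=0x5b
[6] flags=0000 MI?F → skip

FIX = (r0, 0x5b)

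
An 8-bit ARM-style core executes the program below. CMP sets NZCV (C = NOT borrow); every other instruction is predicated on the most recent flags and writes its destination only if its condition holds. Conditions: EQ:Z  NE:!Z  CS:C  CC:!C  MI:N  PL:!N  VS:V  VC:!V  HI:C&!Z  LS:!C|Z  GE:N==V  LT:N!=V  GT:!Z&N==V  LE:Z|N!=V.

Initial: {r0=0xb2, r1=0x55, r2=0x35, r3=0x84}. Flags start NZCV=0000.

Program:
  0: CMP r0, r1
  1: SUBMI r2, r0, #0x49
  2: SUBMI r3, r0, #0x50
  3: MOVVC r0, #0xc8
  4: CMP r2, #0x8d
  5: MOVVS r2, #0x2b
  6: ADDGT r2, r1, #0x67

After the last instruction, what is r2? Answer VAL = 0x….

[0] flags=0011 → (cmp)
[1] flags=0011 MI?F → skip
[2] flags=0011 MI?F → skip
[3] flags=0011 VC?F → skip
[4] flags=1001 → (cmp)
[5] flags=1001 VS?T → r2=0x2b
[6] flags=1001 GT?T → r2=0xbc

VAL = 0xbc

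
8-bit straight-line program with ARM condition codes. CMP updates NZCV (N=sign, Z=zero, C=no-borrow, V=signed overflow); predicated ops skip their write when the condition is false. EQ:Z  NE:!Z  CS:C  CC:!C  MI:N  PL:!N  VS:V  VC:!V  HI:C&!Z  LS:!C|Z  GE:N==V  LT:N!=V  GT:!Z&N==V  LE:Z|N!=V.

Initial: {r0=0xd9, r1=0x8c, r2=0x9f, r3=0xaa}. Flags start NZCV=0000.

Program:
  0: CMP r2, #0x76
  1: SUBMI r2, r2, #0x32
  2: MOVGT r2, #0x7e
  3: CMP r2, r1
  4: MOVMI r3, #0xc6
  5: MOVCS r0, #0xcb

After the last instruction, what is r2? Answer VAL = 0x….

VAL = 0x9f

[0] flags=0011 → (cmp)
[1] flags=0011 MI?F → skip
[2] flags=0011 GT?F → skip
[3] flags=0010 → (cmp)
[4] flags=0010 MI?F → skip
[5] flags=0010 CS?T → r0=0xcb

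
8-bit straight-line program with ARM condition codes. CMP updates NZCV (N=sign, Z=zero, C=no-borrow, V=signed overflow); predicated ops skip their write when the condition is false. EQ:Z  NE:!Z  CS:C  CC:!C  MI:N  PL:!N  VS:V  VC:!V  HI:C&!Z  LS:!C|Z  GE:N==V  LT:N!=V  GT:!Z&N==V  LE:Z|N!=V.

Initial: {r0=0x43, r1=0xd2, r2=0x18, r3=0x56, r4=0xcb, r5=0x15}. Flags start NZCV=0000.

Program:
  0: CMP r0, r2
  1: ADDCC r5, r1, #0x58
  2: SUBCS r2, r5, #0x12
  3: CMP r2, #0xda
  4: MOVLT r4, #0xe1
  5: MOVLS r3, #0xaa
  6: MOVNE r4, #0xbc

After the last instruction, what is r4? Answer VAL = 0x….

VAL = 0xbc

[0] flags=0010 → (cmp)
[1] flags=0010 CC?F → skip
[2] flags=0010 CS?T → r2=0x03
[3] flags=0000 → (cmp)
[4] flags=0000 LT?F → skip
[5] flags=0000 LS?T → r3=0xaa
[6] flags=0000 NE?T → r4=0xbc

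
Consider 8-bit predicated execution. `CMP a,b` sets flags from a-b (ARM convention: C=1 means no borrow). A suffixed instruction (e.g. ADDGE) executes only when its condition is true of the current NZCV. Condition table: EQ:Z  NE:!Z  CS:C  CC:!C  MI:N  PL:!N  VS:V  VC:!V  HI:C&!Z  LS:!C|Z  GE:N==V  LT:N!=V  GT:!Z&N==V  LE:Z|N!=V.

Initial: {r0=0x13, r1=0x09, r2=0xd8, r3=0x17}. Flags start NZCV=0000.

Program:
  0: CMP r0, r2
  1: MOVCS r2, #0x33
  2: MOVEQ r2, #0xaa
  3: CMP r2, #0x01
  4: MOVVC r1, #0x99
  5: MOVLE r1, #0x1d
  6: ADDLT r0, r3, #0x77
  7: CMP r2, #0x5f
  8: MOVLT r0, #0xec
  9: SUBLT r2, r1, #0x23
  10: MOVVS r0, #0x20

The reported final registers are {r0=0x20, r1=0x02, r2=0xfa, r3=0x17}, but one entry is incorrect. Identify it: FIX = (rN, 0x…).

[0] flags=0000 → (cmp)
[1] flags=0000 CS?F → skip
[2] flags=0000 EQ?F → skip
[3] flags=1010 → (cmp)
[4] flags=1010 VC?T → r1=0x99
[5] flags=1010 LE?T → r1=0x1d
[6] flags=1010 LT?T → r0=0x8e
[7] flags=0011 → (cmp)
[8] flags=0011 LT?T → r0=0xec
[9] flags=0011 LT?T → r2=0xfa
[10] flags=0011 VS?T → r0=0x20

FIX = (r1, 0x1d)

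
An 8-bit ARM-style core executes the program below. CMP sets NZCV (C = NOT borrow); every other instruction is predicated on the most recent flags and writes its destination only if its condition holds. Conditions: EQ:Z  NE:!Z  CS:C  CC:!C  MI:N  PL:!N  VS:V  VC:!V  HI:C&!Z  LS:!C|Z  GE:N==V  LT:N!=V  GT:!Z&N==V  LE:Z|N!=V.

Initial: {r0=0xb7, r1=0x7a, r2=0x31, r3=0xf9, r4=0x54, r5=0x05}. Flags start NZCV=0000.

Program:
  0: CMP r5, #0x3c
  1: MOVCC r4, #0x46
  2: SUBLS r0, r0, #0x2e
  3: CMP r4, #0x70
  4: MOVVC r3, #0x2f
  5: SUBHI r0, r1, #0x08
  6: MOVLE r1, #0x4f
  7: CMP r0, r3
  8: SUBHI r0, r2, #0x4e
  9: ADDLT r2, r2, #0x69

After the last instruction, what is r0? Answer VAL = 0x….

VAL = 0xe3

[0] flags=1000 → (cmp)
[1] flags=1000 CC?T → r4=0x46
[2] flags=1000 LS?T → r0=0x89
[3] flags=1000 → (cmp)
[4] flags=1000 VC?T → r3=0x2f
[5] flags=1000 HI?F → skip
[6] flags=1000 LE?T → r1=0x4f
[7] flags=0011 → (cmp)
[8] flags=0011 HI?T → r0=0xe3
[9] flags=0011 LT?T → r2=0x9a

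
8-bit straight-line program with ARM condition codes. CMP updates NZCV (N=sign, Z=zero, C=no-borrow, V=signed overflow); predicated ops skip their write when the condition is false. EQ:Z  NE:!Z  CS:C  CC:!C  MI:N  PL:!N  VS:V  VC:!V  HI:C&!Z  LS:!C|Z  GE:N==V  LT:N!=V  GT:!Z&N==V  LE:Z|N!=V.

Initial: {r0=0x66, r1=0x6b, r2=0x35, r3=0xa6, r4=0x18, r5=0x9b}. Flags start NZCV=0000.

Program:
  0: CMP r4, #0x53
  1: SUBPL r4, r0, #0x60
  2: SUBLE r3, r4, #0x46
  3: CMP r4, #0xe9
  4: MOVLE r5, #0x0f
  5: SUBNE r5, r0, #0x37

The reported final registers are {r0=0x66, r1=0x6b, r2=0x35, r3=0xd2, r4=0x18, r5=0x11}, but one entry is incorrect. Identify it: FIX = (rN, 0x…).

FIX = (r5, 0x2f)

0: ✓ CMP  NZCV=1000
1: · SUBPL
2: ✓ SUBLE  r3←0xd2
3: ✓ CMP  NZCV=0000
4: · MOVLE
5: ✓ SUBNE  r5←0x2f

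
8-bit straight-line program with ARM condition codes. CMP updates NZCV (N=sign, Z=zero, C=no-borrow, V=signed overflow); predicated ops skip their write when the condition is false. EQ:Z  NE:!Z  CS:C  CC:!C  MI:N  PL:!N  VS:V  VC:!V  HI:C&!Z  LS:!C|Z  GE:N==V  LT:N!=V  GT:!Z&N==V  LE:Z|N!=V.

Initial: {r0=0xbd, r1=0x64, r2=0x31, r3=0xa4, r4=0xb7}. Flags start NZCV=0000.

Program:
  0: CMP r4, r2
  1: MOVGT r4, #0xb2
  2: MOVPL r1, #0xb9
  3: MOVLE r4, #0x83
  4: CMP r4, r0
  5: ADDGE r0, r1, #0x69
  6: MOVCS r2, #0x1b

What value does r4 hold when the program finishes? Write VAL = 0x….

VAL = 0x83

[0] flags=1010 → (cmp)
[1] flags=1010 GT?F → skip
[2] flags=1010 PL?F → skip
[3] flags=1010 LE?T → r4=0x83
[4] flags=1000 → (cmp)
[5] flags=1000 GE?F → skip
[6] flags=1000 CS?F → skip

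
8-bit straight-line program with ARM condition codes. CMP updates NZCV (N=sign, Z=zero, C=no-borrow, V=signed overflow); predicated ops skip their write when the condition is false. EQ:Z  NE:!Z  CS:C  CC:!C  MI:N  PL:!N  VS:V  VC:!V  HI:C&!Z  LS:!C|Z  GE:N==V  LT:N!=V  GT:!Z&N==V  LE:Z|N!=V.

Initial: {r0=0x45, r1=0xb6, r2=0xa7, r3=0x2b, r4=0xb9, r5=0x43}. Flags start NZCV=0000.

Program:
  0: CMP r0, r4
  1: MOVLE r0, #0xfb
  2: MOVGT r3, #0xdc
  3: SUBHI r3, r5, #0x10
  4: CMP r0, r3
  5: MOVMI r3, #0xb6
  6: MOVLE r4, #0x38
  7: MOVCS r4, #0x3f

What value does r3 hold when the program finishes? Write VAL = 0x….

[0] flags=1001 → (cmp)
[1] flags=1001 LE?F → skip
[2] flags=1001 GT?T → r3=0xdc
[3] flags=1001 HI?F → skip
[4] flags=0000 → (cmp)
[5] flags=0000 MI?F → skip
[6] flags=0000 LE?F → skip
[7] flags=0000 CS?F → skip

VAL = 0xdc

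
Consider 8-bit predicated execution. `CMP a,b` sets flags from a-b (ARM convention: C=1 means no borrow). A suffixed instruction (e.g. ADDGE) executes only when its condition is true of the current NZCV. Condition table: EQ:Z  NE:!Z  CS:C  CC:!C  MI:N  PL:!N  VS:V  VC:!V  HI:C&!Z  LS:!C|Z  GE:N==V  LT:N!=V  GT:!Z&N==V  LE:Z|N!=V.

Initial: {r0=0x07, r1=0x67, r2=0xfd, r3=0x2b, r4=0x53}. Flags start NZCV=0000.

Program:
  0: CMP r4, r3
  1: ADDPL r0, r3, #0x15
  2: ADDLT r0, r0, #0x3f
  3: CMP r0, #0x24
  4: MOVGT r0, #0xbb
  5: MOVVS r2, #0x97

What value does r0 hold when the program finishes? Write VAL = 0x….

[0] flags=0010 → (cmp)
[1] flags=0010 PL?T → r0=0x40
[2] flags=0010 LT?F → skip
[3] flags=0010 → (cmp)
[4] flags=0010 GT?T → r0=0xbb
[5] flags=0010 VS?F → skip

VAL = 0xbb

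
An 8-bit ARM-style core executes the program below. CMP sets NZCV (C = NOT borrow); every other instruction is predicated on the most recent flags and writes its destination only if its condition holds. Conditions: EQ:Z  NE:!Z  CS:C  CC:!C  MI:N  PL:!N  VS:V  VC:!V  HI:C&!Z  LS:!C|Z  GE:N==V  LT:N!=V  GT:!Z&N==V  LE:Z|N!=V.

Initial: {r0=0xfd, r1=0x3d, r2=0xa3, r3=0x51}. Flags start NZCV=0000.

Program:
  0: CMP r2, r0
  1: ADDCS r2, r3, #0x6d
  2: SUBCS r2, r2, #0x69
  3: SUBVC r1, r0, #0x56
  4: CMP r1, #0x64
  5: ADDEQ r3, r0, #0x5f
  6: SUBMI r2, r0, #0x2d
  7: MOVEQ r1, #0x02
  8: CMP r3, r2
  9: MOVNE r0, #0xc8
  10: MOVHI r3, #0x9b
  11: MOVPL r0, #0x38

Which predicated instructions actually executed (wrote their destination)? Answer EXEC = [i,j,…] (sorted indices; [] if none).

0: ✓ CMP  NZCV=1000
1: · ADDCS
2: · SUBCS
3: ✓ SUBVC  r1←0xa7
4: ✓ CMP  NZCV=0011
5: · ADDEQ
6: · SUBMI
7: · MOVEQ
8: ✓ CMP  NZCV=1001
9: ✓ MOVNE  r0←0xc8
10: · MOVHI
11: · MOVPL

EXEC = [3,9]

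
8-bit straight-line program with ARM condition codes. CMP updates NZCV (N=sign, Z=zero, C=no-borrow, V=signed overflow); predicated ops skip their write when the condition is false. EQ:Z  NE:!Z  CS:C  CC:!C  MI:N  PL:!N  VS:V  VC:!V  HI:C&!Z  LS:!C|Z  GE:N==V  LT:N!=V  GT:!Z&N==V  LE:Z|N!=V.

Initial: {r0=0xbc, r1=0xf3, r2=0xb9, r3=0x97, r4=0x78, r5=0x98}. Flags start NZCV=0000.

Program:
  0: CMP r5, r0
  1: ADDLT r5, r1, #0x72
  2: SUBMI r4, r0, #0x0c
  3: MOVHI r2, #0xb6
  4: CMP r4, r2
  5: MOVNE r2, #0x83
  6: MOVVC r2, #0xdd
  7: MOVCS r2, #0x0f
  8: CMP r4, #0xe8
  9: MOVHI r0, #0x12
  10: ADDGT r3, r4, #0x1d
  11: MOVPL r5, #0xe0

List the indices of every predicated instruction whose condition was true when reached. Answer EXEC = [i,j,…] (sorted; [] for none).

EXEC = [1,2,5,6]

0: ✓ CMP  NZCV=1000
1: ✓ ADDLT  r5←0x65
2: ✓ SUBMI  r4←0xb0
3: · MOVHI
4: ✓ CMP  NZCV=1000
5: ✓ MOVNE  r2←0x83
6: ✓ MOVVC  r2←0xdd
7: · MOVCS
8: ✓ CMP  NZCV=1000
9: · MOVHI
10: · ADDGT
11: · MOVPL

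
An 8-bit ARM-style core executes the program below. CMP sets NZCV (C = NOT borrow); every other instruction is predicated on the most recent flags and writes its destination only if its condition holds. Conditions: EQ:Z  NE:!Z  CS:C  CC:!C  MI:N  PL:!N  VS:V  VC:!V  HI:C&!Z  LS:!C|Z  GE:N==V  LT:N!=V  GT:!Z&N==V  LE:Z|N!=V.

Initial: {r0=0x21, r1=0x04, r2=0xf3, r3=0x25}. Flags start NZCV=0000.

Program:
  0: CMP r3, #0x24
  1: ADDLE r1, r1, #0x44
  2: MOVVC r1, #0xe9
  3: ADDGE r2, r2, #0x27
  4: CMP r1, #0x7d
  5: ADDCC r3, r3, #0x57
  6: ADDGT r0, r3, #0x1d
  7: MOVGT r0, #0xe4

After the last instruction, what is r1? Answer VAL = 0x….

VAL = 0xe9

0: ✓ CMP  NZCV=0010
1: · ADDLE
2: ✓ MOVVC  r1←0xe9
3: ✓ ADDGE  r2←0x1a
4: ✓ CMP  NZCV=0011
5: · ADDCC
6: · ADDGT
7: · MOVGT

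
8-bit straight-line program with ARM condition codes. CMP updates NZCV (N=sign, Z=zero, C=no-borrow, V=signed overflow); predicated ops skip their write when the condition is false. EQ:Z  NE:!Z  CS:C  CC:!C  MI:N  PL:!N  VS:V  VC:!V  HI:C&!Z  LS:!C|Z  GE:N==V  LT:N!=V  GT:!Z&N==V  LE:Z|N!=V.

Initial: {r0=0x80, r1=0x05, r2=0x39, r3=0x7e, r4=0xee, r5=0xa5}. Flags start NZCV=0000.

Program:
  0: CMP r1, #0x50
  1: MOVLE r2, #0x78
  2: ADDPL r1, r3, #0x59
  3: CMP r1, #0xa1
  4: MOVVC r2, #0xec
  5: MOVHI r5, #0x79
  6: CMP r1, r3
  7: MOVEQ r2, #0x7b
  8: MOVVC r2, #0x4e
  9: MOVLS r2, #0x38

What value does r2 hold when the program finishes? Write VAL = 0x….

0: ✓ CMP  NZCV=1000
1: ✓ MOVLE  r2←0x78
2: · ADDPL
3: ✓ CMP  NZCV=0000
4: ✓ MOVVC  r2←0xec
5: · MOVHI
6: ✓ CMP  NZCV=1000
7: · MOVEQ
8: ✓ MOVVC  r2←0x4e
9: ✓ MOVLS  r2←0x38

VAL = 0x38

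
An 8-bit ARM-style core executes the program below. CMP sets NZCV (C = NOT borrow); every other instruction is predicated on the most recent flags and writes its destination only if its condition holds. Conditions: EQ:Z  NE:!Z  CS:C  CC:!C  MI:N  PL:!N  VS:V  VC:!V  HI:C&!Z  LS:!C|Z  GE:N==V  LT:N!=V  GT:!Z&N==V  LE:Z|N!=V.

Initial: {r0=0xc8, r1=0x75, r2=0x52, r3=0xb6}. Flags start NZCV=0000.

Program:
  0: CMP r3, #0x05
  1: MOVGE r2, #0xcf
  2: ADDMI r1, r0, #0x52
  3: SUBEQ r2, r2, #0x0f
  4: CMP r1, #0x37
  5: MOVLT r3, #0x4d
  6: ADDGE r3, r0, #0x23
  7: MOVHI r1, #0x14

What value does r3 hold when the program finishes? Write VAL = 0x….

VAL = 0x4d

0: ✓ CMP  NZCV=1010
1: · MOVGE
2: ✓ ADDMI  r1←0x1a
3: · SUBEQ
4: ✓ CMP  NZCV=1000
5: ✓ MOVLT  r3←0x4d
6: · ADDGE
7: · MOVHI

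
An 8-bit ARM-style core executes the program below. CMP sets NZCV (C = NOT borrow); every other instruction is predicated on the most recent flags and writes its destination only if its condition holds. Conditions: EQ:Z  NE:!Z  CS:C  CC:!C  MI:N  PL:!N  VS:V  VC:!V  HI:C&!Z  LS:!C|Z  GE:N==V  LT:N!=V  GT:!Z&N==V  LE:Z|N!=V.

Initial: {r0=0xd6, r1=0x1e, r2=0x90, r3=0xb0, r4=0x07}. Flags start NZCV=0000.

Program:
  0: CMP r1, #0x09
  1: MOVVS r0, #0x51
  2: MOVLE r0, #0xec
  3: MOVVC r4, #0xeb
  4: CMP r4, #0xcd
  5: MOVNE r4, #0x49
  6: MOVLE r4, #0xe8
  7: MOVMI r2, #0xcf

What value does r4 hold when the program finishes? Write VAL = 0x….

VAL = 0x49

[0] flags=0010 → (cmp)
[1] flags=0010 VS?F → skip
[2] flags=0010 LE?F → skip
[3] flags=0010 VC?T → r4=0xeb
[4] flags=0010 → (cmp)
[5] flags=0010 NE?T → r4=0x49
[6] flags=0010 LE?F → skip
[7] flags=0010 MI?F → skip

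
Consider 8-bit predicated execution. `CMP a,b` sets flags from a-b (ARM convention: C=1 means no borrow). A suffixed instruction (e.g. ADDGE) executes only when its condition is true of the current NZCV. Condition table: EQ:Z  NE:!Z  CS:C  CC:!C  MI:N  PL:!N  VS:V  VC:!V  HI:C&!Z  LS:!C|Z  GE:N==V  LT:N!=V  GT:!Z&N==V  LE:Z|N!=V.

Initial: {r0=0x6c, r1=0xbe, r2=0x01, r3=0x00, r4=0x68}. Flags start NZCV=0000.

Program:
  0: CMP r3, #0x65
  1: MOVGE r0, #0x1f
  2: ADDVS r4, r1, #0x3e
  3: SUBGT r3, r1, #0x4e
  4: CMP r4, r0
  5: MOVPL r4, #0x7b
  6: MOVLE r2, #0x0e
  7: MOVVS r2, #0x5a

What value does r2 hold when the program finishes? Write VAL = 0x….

VAL = 0x0e

[0] flags=1000 → (cmp)
[1] flags=1000 GE?F → skip
[2] flags=1000 VS?F → skip
[3] flags=1000 GT?F → skip
[4] flags=1000 → (cmp)
[5] flags=1000 PL?F → skip
[6] flags=1000 LE?T → r2=0x0e
[7] flags=1000 VS?F → skip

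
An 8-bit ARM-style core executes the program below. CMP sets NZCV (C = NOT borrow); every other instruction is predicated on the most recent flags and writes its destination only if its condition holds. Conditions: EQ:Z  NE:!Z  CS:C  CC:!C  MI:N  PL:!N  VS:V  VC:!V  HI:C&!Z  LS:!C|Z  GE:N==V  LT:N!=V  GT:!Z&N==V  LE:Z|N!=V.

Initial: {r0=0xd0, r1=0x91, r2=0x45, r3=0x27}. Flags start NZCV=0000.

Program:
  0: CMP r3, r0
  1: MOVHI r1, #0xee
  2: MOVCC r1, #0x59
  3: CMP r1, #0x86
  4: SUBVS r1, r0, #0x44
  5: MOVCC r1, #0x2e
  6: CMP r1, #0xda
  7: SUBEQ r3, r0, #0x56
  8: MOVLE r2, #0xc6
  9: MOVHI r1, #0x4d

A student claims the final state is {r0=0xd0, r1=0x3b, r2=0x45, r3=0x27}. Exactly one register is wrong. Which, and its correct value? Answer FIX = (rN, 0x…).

FIX = (r1, 0x2e)

[0] flags=0000 → (cmp)
[1] flags=0000 HI?F → skip
[2] flags=0000 CC?T → r1=0x59
[3] flags=1001 → (cmp)
[4] flags=1001 VS?T → r1=0x8c
[5] flags=1001 CC?T → r1=0x2e
[6] flags=0000 → (cmp)
[7] flags=0000 EQ?F → skip
[8] flags=0000 LE?F → skip
[9] flags=0000 HI?F → skip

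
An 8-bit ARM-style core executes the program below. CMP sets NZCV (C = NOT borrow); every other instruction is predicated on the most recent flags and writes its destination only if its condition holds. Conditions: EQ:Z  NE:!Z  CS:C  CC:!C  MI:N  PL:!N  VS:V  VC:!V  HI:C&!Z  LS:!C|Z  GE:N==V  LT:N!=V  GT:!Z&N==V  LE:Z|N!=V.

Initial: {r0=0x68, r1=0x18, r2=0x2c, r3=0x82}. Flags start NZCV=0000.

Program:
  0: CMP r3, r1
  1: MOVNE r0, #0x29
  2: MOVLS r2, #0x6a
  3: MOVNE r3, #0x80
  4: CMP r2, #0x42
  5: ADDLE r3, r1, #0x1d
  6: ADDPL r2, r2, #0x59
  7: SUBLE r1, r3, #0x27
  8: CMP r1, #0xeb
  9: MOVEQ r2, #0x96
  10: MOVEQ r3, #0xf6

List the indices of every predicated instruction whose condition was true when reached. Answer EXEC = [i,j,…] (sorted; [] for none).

EXEC = [1,3,5,7]

[0] flags=0011 → (cmp)
[1] flags=0011 NE?T → r0=0x29
[2] flags=0011 LS?F → skip
[3] flags=0011 NE?T → r3=0x80
[4] flags=1000 → (cmp)
[5] flags=1000 LE?T → r3=0x35
[6] flags=1000 PL?F → skip
[7] flags=1000 LE?T → r1=0x0e
[8] flags=0000 → (cmp)
[9] flags=0000 EQ?F → skip
[10] flags=0000 EQ?F → skip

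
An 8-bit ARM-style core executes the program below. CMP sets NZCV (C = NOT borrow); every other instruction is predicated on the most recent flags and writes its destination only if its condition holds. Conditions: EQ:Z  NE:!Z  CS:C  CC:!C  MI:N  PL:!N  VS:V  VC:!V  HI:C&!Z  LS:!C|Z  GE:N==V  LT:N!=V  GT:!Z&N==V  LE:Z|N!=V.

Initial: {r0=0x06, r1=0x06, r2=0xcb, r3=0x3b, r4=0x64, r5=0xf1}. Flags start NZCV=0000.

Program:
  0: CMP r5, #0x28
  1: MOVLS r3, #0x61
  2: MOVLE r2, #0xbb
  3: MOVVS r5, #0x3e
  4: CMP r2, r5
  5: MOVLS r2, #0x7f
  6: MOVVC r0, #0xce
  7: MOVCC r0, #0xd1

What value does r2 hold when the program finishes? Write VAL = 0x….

[0] flags=1010 → (cmp)
[1] flags=1010 LS?F → skip
[2] flags=1010 LE?T → r2=0xbb
[3] flags=1010 VS?F → skip
[4] flags=1000 → (cmp)
[5] flags=1000 LS?T → r2=0x7f
[6] flags=1000 VC?T → r0=0xce
[7] flags=1000 CC?T → r0=0xd1

VAL = 0x7f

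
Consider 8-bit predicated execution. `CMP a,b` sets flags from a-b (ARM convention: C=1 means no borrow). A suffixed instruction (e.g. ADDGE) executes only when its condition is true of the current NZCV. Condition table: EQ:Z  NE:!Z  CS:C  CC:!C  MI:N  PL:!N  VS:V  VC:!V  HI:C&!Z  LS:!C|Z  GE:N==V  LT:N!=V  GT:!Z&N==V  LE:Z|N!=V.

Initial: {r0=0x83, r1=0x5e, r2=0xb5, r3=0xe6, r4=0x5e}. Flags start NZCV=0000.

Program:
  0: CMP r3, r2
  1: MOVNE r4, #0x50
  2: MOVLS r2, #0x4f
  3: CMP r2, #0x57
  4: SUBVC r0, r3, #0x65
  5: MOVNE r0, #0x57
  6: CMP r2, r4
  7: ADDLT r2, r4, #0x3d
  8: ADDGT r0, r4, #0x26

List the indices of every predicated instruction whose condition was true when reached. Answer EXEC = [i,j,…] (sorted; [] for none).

EXEC = [1,5,7]

[0] flags=0010 → (cmp)
[1] flags=0010 NE?T → r4=0x50
[2] flags=0010 LS?F → skip
[3] flags=0011 → (cmp)
[4] flags=0011 VC?F → skip
[5] flags=0011 NE?T → r0=0x57
[6] flags=0011 → (cmp)
[7] flags=0011 LT?T → r2=0x8d
[8] flags=0011 GT?F → skip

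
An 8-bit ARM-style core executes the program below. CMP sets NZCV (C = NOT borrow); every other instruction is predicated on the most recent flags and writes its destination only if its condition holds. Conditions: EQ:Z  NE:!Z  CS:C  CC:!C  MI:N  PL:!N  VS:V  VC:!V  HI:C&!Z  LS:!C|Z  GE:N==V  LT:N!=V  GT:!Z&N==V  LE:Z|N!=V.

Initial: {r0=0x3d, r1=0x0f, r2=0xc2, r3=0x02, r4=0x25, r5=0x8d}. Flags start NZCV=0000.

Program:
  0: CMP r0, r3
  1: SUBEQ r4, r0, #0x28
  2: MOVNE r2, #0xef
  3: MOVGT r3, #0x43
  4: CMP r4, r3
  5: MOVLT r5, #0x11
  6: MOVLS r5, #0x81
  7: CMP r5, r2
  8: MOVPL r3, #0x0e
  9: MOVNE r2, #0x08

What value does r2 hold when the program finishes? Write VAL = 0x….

0: ✓ CMP  NZCV=0010
1: · SUBEQ
2: ✓ MOVNE  r2←0xef
3: ✓ MOVGT  r3←0x43
4: ✓ CMP  NZCV=1000
5: ✓ MOVLT  r5←0x11
6: ✓ MOVLS  r5←0x81
7: ✓ CMP  NZCV=1000
8: · MOVPL
9: ✓ MOVNE  r2←0x08

VAL = 0x08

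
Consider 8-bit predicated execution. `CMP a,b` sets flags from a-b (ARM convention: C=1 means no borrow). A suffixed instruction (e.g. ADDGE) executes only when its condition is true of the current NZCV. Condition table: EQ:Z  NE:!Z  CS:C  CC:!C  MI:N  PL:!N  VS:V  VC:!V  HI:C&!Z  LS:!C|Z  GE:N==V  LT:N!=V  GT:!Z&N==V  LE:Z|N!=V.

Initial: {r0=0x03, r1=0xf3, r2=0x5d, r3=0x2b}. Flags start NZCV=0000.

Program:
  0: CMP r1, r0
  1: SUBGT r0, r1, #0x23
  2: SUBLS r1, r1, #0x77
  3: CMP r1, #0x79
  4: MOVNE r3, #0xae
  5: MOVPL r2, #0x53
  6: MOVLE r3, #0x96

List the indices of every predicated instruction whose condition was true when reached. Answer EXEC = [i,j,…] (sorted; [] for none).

EXEC = [4,5,6]

0: ✓ CMP  NZCV=1010
1: · SUBGT
2: · SUBLS
3: ✓ CMP  NZCV=0011
4: ✓ MOVNE  r3←0xae
5: ✓ MOVPL  r2←0x53
6: ✓ MOVLE  r3←0x96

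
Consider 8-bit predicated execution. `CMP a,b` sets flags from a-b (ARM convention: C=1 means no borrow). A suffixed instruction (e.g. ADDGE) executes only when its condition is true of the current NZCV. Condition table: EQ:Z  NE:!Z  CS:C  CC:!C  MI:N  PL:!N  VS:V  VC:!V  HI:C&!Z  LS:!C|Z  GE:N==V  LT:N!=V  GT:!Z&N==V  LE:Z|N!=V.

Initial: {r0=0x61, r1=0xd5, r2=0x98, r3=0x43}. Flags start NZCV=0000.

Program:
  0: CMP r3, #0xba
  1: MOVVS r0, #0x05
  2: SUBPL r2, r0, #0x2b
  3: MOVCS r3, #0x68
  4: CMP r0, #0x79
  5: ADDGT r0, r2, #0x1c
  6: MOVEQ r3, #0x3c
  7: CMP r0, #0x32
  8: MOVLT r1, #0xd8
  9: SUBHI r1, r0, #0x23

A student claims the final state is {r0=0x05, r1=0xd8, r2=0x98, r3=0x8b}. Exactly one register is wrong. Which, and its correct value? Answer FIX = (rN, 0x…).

FIX = (r3, 0x43)

0: ✓ CMP  NZCV=1001
1: ✓ MOVVS  r0←0x05
2: · SUBPL
3: · MOVCS
4: ✓ CMP  NZCV=1000
5: · ADDGT
6: · MOVEQ
7: ✓ CMP  NZCV=1000
8: ✓ MOVLT  r1←0xd8
9: · SUBHI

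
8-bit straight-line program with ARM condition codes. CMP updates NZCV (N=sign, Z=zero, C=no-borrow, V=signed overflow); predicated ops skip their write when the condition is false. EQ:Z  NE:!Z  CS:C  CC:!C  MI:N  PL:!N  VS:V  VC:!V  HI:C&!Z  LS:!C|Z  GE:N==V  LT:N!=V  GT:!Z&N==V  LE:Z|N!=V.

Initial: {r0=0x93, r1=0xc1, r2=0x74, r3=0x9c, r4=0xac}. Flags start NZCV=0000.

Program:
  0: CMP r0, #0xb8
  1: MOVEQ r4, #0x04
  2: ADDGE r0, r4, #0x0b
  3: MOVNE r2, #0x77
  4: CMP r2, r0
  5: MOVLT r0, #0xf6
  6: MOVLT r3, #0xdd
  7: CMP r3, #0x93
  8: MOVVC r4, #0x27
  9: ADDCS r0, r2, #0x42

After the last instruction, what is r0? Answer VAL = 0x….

0: ✓ CMP  NZCV=1000
1: · MOVEQ
2: · ADDGE
3: ✓ MOVNE  r2←0x77
4: ✓ CMP  NZCV=1001
5: · MOVLT
6: · MOVLT
7: ✓ CMP  NZCV=0010
8: ✓ MOVVC  r4←0x27
9: ✓ ADDCS  r0←0xb9

VAL = 0xb9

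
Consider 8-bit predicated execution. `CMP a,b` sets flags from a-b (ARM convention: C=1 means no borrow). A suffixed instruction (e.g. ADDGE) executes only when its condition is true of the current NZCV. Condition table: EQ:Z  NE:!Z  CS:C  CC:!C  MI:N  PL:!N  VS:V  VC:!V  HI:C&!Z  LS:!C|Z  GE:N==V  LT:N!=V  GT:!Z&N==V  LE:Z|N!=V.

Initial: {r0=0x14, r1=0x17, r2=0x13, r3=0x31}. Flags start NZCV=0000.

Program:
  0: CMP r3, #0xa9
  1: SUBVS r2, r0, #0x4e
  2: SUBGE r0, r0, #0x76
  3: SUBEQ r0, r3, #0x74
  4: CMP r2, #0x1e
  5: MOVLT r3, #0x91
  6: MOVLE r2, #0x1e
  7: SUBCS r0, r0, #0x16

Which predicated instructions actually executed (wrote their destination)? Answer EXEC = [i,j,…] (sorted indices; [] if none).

[0] flags=1001 → (cmp)
[1] flags=1001 VS?T → r2=0xc6
[2] flags=1001 GE?T → r0=0x9e
[3] flags=1001 EQ?F → skip
[4] flags=1010 → (cmp)
[5] flags=1010 LT?T → r3=0x91
[6] flags=1010 LE?T → r2=0x1e
[7] flags=1010 CS?T → r0=0x88

EXEC = [1,2,5,6,7]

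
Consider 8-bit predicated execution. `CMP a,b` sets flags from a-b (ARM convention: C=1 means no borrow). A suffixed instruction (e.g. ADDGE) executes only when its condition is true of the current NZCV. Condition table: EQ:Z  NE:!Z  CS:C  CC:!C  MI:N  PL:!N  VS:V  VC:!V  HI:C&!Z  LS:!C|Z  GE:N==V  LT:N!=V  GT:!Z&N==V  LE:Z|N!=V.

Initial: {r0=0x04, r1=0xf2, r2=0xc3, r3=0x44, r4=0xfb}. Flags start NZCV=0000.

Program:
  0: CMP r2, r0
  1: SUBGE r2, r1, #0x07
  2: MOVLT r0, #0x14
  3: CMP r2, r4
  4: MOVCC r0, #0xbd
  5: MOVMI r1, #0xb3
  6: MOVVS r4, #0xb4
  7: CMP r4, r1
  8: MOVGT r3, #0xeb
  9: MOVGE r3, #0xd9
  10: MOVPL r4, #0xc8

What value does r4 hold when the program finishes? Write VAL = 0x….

VAL = 0xc8

[0] flags=1010 → (cmp)
[1] flags=1010 GE?F → skip
[2] flags=1010 LT?T → r0=0x14
[3] flags=1000 → (cmp)
[4] flags=1000 CC?T → r0=0xbd
[5] flags=1000 MI?T → r1=0xb3
[6] flags=1000 VS?F → skip
[7] flags=0010 → (cmp)
[8] flags=0010 GT?T → r3=0xeb
[9] flags=0010 GE?T → r3=0xd9
[10] flags=0010 PL?T → r4=0xc8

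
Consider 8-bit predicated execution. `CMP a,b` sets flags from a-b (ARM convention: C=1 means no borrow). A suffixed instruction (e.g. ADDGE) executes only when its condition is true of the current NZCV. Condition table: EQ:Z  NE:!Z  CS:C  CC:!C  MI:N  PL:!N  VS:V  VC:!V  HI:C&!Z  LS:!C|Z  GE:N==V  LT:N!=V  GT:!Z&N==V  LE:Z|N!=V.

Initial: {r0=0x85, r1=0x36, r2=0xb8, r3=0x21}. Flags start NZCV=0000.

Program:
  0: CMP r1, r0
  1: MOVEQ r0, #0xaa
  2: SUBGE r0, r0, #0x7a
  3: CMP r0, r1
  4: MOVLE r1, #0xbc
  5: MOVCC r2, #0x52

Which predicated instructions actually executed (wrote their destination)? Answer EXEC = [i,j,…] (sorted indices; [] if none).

[0] flags=1001 → (cmp)
[1] flags=1001 EQ?F → skip
[2] flags=1001 GE?T → r0=0x0b
[3] flags=1000 → (cmp)
[4] flags=1000 LE?T → r1=0xbc
[5] flags=1000 CC?T → r2=0x52

EXEC = [2,4,5]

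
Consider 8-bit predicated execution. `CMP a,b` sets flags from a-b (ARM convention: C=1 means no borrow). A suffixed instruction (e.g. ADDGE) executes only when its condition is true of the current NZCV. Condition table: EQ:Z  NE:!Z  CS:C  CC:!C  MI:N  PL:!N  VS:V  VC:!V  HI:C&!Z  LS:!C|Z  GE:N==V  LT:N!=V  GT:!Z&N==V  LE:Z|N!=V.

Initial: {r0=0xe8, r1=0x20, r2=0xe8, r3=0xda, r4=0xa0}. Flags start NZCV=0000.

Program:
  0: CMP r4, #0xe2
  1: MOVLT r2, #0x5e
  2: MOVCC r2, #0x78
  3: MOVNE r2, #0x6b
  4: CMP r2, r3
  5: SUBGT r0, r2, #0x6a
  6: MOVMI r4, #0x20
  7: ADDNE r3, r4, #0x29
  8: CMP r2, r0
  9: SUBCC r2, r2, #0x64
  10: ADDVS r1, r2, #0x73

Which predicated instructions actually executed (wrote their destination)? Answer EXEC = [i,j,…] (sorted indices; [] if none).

0: ✓ CMP  NZCV=1000
1: ✓ MOVLT  r2←0x5e
2: ✓ MOVCC  r2←0x78
3: ✓ MOVNE  r2←0x6b
4: ✓ CMP  NZCV=1001
5: ✓ SUBGT  r0←0x01
6: ✓ MOVMI  r4←0x20
7: ✓ ADDNE  r3←0x49
8: ✓ CMP  NZCV=0010
9: · SUBCC
10: · ADDVS

EXEC = [1,2,3,5,6,7]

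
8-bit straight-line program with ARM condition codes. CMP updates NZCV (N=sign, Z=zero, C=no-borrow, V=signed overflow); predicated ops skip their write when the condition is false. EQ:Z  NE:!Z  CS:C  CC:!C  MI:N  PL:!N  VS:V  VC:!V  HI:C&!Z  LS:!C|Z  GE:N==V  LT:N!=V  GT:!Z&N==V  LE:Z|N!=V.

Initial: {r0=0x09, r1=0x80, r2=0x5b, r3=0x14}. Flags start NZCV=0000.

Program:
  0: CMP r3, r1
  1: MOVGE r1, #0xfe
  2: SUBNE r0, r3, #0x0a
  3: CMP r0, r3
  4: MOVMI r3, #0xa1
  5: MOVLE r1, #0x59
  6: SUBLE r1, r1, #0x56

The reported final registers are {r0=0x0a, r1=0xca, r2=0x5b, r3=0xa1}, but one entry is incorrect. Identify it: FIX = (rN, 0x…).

FIX = (r1, 0x03)

[0] flags=1001 → (cmp)
[1] flags=1001 GE?T → r1=0xfe
[2] flags=1001 NE?T → r0=0x0a
[3] flags=1000 → (cmp)
[4] flags=1000 MI?T → r3=0xa1
[5] flags=1000 LE?T → r1=0x59
[6] flags=1000 LE?T → r1=0x03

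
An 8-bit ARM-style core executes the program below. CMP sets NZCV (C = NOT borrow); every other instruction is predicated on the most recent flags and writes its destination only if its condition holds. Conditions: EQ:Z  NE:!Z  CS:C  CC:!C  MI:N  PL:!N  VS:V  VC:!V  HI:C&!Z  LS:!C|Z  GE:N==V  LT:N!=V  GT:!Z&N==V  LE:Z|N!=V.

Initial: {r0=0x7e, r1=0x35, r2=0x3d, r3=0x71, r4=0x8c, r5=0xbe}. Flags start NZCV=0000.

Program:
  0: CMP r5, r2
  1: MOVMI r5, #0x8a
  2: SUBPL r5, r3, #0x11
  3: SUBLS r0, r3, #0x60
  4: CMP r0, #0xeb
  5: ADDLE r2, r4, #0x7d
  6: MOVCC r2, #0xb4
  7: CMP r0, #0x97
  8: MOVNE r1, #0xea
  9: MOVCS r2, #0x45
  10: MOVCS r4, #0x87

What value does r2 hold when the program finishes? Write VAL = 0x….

[0] flags=1010 → (cmp)
[1] flags=1010 MI?T → r5=0x8a
[2] flags=1010 PL?F → skip
[3] flags=1010 LS?F → skip
[4] flags=1001 → (cmp)
[5] flags=1001 LE?F → skip
[6] flags=1001 CC?T → r2=0xb4
[7] flags=1001 → (cmp)
[8] flags=1001 NE?T → r1=0xea
[9] flags=1001 CS?F → skip
[10] flags=1001 CS?F → skip

VAL = 0xb4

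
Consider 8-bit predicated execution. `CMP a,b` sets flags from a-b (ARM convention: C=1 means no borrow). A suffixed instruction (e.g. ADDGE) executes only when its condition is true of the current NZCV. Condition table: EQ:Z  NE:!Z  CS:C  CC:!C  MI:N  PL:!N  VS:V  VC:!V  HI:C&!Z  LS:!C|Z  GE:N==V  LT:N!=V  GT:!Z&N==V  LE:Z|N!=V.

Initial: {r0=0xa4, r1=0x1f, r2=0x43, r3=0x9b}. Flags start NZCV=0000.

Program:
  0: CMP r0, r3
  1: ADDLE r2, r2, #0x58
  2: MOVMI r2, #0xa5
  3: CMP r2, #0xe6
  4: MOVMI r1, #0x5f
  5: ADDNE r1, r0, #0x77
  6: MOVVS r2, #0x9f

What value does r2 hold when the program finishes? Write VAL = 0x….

VAL = 0x43

0: ✓ CMP  NZCV=0010
1: · ADDLE
2: · MOVMI
3: ✓ CMP  NZCV=0000
4: · MOVMI
5: ✓ ADDNE  r1←0x1b
6: · MOVVS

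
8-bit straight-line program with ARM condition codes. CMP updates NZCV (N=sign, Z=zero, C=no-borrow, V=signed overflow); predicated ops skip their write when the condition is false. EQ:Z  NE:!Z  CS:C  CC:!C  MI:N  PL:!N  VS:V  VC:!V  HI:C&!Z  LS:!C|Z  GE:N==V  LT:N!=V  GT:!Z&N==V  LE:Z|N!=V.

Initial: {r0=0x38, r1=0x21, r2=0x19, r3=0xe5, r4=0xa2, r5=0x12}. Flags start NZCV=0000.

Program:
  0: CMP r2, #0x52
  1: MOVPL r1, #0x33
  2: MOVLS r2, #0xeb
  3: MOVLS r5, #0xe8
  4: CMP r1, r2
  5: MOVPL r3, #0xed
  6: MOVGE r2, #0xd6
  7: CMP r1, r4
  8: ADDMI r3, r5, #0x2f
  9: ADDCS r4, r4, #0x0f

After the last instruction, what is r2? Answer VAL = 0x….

VAL = 0xd6

[0] flags=1000 → (cmp)
[1] flags=1000 PL?F → skip
[2] flags=1000 LS?T → r2=0xeb
[3] flags=1000 LS?T → r5=0xe8
[4] flags=0000 → (cmp)
[5] flags=0000 PL?T → r3=0xed
[6] flags=0000 GE?T → r2=0xd6
[7] flags=0000 → (cmp)
[8] flags=0000 MI?F → skip
[9] flags=0000 CS?F → skip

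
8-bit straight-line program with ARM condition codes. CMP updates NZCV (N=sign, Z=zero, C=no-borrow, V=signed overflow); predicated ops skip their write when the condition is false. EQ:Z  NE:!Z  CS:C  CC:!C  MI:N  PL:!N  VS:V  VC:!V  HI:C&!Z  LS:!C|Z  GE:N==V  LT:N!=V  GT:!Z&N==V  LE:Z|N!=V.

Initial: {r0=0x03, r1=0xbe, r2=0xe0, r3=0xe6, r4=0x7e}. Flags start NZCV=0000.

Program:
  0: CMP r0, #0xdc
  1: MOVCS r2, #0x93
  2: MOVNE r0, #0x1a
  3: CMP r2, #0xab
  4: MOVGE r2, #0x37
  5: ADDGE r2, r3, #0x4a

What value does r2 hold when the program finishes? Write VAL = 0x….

VAL = 0x30

[0] flags=0000 → (cmp)
[1] flags=0000 CS?F → skip
[2] flags=0000 NE?T → r0=0x1a
[3] flags=0010 → (cmp)
[4] flags=0010 GE?T → r2=0x37
[5] flags=0010 GE?T → r2=0x30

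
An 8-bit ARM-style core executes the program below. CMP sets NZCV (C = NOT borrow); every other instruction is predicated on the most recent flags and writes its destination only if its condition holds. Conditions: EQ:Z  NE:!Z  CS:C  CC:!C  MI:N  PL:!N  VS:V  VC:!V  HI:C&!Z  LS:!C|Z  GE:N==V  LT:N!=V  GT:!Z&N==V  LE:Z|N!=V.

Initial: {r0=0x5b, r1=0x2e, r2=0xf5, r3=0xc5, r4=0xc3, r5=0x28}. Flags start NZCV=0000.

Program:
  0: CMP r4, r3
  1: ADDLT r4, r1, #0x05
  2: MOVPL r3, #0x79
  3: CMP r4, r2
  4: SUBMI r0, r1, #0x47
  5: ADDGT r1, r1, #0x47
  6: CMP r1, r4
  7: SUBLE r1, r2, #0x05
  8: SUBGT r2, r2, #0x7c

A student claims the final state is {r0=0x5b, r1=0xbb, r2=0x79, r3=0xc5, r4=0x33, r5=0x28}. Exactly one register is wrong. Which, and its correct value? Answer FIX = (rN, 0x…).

0: ✓ CMP  NZCV=1000
1: ✓ ADDLT  r4←0x33
2: · MOVPL
3: ✓ CMP  NZCV=0000
4: · SUBMI
5: ✓ ADDGT  r1←0x75
6: ✓ CMP  NZCV=0010
7: · SUBLE
8: ✓ SUBGT  r2←0x79

FIX = (r1, 0x75)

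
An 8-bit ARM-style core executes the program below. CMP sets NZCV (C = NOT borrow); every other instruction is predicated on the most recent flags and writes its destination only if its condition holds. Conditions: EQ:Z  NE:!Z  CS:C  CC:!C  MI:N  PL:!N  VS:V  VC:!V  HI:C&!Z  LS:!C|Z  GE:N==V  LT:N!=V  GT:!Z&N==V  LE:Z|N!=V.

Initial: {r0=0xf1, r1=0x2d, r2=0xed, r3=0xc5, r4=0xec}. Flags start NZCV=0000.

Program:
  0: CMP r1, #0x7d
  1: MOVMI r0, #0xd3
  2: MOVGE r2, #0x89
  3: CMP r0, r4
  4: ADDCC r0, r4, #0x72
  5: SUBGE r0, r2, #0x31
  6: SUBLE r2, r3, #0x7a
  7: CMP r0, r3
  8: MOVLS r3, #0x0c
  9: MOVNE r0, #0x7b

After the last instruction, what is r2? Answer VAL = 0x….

VAL = 0x4b

0: ✓ CMP  NZCV=1000
1: ✓ MOVMI  r0←0xd3
2: · MOVGE
3: ✓ CMP  NZCV=1000
4: ✓ ADDCC  r0←0x5e
5: · SUBGE
6: ✓ SUBLE  r2←0x4b
7: ✓ CMP  NZCV=1001
8: ✓ MOVLS  r3←0x0c
9: ✓ MOVNE  r0←0x7b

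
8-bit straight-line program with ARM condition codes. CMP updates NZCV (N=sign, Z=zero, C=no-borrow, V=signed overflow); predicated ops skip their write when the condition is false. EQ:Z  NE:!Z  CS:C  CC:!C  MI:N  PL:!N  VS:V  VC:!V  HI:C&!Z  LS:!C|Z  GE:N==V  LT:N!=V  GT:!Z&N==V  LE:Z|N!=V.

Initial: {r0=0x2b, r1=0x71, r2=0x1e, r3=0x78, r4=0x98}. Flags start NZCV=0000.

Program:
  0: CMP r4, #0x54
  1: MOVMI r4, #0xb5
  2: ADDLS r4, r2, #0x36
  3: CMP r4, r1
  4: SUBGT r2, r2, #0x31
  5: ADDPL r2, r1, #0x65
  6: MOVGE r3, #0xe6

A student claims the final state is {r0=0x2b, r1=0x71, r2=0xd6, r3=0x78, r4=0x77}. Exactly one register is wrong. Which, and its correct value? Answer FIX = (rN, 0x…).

[0] flags=0011 → (cmp)
[1] flags=0011 MI?F → skip
[2] flags=0011 LS?F → skip
[3] flags=0011 → (cmp)
[4] flags=0011 GT?F → skip
[5] flags=0011 PL?T → r2=0xd6
[6] flags=0011 GE?F → skip

FIX = (r4, 0x98)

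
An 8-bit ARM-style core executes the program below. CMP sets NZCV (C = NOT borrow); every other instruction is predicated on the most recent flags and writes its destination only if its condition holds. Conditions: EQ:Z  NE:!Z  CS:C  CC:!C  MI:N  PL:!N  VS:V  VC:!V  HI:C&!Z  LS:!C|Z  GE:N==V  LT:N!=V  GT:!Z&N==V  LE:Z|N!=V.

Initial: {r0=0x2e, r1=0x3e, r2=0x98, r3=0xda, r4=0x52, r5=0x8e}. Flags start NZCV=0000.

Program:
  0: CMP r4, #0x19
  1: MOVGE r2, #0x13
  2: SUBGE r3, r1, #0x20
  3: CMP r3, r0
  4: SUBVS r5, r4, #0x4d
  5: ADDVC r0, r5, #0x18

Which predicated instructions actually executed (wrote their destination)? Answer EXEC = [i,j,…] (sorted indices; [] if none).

[0] flags=0010 → (cmp)
[1] flags=0010 GE?T → r2=0x13
[2] flags=0010 GE?T → r3=0x1e
[3] flags=1000 → (cmp)
[4] flags=1000 VS?F → skip
[5] flags=1000 VC?T → r0=0xa6

EXEC = [1,2,5]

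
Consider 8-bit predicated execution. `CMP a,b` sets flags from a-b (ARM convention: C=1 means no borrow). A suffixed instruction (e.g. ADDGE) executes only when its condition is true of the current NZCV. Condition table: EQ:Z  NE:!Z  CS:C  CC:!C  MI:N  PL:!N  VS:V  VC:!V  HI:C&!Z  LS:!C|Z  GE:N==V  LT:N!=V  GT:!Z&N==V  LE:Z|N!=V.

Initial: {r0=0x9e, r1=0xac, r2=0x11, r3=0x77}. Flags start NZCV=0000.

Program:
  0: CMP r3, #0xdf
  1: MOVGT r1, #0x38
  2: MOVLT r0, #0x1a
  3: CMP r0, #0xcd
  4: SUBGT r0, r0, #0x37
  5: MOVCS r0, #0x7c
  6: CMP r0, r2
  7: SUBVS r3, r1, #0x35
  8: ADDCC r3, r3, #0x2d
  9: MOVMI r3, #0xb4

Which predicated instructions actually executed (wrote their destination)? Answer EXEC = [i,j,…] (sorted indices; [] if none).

EXEC = [1,9]

[0] flags=1001 → (cmp)
[1] flags=1001 GT?T → r1=0x38
[2] flags=1001 LT?F → skip
[3] flags=1000 → (cmp)
[4] flags=1000 GT?F → skip
[5] flags=1000 CS?F → skip
[6] flags=1010 → (cmp)
[7] flags=1010 VS?F → skip
[8] flags=1010 CC?F → skip
[9] flags=1010 MI?T → r3=0xb4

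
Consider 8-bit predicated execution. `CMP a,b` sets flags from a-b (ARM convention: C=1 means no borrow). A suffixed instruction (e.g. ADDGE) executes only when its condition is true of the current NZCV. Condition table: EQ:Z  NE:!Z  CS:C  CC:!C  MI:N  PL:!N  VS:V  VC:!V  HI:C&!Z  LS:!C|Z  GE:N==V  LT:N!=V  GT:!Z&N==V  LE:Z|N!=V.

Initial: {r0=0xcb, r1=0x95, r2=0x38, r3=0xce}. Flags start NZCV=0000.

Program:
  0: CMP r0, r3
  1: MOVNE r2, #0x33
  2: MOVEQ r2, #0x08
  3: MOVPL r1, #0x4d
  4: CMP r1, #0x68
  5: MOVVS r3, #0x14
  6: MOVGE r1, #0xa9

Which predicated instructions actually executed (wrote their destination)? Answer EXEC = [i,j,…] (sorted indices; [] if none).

EXEC = [1,5]

0: ✓ CMP  NZCV=1000
1: ✓ MOVNE  r2←0x33
2: · MOVEQ
3: · MOVPL
4: ✓ CMP  NZCV=0011
5: ✓ MOVVS  r3←0x14
6: · MOVGE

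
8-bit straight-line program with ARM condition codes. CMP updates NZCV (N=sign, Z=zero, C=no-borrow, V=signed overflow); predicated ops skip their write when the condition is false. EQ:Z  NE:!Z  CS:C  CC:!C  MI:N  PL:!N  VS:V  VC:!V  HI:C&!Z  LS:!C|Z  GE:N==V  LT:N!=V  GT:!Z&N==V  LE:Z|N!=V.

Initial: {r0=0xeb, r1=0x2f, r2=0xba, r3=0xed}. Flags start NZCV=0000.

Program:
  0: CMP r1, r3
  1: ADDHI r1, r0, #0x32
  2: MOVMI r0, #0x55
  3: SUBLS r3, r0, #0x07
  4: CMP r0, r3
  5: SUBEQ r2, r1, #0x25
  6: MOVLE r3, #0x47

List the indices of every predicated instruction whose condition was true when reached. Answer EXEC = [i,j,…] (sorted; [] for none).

EXEC = [3]

0: ✓ CMP  NZCV=0000
1: · ADDHI
2: · MOVMI
3: ✓ SUBLS  r3←0xe4
4: ✓ CMP  NZCV=0010
5: · SUBEQ
6: · MOVLE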